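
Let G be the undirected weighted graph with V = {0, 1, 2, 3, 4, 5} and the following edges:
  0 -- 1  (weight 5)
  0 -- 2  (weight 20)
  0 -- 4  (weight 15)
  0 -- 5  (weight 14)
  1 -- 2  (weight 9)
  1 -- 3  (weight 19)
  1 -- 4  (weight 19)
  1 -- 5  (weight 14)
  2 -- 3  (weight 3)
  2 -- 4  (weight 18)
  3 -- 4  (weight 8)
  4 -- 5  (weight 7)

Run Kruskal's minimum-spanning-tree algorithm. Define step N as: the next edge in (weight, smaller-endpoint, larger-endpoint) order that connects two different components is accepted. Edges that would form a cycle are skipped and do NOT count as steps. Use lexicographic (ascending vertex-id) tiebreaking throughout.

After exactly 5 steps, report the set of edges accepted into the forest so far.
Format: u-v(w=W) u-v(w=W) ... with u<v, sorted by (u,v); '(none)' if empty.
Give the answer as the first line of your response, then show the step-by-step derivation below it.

0-1(w=5) 1-2(w=9) 2-3(w=3) 3-4(w=8) 4-5(w=7)

step 1: add edge 2-3 (w=3); MST = {2-3(w=3)}
step 2: add edge 0-1 (w=5); MST = {0-1(w=5) 2-3(w=3)}
step 3: add edge 4-5 (w=7); MST = {0-1(w=5) 2-3(w=3) 4-5(w=7)}
step 4: add edge 3-4 (w=8); MST = {0-1(w=5) 2-3(w=3) 3-4(w=8) 4-5(w=7)}
step 5: add edge 1-2 (w=9); MST = {0-1(w=5) 1-2(w=9) 2-3(w=3) 3-4(w=8) 4-5(w=7)}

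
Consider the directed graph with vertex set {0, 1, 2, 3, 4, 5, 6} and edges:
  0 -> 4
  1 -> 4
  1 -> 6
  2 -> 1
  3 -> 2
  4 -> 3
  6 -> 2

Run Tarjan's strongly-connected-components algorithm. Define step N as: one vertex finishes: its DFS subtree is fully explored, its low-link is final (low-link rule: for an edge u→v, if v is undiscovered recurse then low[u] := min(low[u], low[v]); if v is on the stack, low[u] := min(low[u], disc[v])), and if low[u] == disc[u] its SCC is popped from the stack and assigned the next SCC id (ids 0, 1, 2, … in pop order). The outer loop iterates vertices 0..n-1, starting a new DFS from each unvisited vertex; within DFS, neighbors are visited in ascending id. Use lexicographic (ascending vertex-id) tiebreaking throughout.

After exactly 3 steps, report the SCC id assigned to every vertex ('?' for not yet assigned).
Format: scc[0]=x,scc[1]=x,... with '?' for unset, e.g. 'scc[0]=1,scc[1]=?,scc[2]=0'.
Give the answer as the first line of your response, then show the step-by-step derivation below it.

scc[0]=?,scc[1]=?,scc[2]=?,scc[3]=?,scc[4]=?,scc[5]=?,scc[6]=?

step 1: low=(low[0]=0,low[1]=1,low[2]=3,low[3]=2,low[4]=1,low[5]=?,low[6]=3); scc=(scc[0]=?,scc[1]=?,scc[2]=?,scc[3]=?,scc[4]=?,scc[5]=?,scc[6]=?)
step 2: low=(low[0]=0,low[1]=1,low[2]=3,low[3]=2,low[4]=1,low[5]=?,low[6]=3); scc=(scc[0]=?,scc[1]=?,scc[2]=?,scc[3]=?,scc[4]=?,scc[5]=?,scc[6]=?)
step 3: low=(low[0]=0,low[1]=1,low[2]=1,low[3]=2,low[4]=1,low[5]=?,low[6]=3); scc=(scc[0]=?,scc[1]=?,scc[2]=?,scc[3]=?,scc[4]=?,scc[5]=?,scc[6]=?)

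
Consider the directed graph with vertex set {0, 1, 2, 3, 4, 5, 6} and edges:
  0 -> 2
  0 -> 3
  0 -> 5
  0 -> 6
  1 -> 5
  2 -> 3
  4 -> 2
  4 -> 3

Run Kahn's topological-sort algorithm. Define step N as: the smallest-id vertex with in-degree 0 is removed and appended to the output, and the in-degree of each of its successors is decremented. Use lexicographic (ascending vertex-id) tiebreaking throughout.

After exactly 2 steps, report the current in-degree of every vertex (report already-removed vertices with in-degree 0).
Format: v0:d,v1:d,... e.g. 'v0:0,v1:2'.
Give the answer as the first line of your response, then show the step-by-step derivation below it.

v0:0,v1:0,v2:1,v3:2,v4:0,v5:0,v6:0

step 1: output 0; order=[0]; indeg=(0,0,1,2,0,1,0)
step 2: output 1; order=[0,1]; indeg=(0,0,1,2,0,0,0)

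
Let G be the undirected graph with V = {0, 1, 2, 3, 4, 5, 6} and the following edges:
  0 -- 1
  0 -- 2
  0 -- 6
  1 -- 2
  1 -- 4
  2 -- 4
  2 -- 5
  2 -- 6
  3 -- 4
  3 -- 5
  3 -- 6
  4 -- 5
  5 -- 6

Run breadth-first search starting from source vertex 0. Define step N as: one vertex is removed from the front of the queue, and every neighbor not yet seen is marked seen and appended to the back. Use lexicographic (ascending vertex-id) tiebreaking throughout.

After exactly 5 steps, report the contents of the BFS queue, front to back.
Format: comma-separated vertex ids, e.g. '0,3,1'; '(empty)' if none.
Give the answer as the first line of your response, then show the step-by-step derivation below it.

5,3

step 1: dequeue 0; queue=[1,2,6]; order=0
step 2: dequeue 1; queue=[2,6,4]; order=0,1
step 3: dequeue 2; queue=[6,4,5]; order=0,1,2
step 4: dequeue 6; queue=[4,5,3]; order=0,1,2,6
step 5: dequeue 4; queue=[5,3]; order=0,1,2,6,4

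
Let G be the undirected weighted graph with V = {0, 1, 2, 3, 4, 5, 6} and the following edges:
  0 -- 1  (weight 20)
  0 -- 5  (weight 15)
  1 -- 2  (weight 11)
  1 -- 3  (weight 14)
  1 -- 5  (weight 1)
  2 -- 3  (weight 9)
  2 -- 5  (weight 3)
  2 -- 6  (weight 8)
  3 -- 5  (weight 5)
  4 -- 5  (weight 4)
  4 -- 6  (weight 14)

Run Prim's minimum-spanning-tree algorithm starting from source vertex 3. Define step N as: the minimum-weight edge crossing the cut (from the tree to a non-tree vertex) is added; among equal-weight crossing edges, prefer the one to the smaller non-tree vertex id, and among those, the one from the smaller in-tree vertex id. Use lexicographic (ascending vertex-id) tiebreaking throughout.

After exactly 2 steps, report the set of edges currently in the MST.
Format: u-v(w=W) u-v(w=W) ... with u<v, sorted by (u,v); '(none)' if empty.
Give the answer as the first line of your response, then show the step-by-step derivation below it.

1-5(w=1) 3-5(w=5)

step 1: add edge 3-5 (w=5); MST = {3-5(w=5)}
step 2: add edge 1-5 (w=1); MST = {1-5(w=1) 3-5(w=5)}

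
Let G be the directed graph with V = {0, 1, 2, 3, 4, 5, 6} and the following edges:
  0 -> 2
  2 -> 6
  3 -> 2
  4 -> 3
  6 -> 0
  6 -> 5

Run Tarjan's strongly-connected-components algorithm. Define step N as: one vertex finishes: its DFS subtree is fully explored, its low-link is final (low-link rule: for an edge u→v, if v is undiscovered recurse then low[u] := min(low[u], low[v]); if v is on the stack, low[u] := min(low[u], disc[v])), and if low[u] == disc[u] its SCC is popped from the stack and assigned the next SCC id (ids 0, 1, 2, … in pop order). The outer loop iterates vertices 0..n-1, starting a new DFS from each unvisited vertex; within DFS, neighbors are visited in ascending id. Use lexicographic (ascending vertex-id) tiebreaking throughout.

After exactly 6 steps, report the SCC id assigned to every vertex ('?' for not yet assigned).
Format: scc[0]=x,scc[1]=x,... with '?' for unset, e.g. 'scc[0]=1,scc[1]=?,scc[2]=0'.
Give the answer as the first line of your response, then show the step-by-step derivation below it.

scc[0]=1,scc[1]=2,scc[2]=1,scc[3]=3,scc[4]=?,scc[5]=0,scc[6]=1

step 1: low=(low[0]=0,low[1]=?,low[2]=1,low[3]=?,low[4]=?,low[5]=3,low[6]=0); scc=(scc[0]=?,scc[1]=?,scc[2]=?,scc[3]=?,scc[4]=?,scc[5]=0,scc[6]=?)
step 2: low=(low[0]=0,low[1]=?,low[2]=1,low[3]=?,low[4]=?,low[5]=3,low[6]=0); scc=(scc[0]=?,scc[1]=?,scc[2]=?,scc[3]=?,scc[4]=?,scc[5]=0,scc[6]=?)
step 3: low=(low[0]=0,low[1]=?,low[2]=0,low[3]=?,low[4]=?,low[5]=3,low[6]=0); scc=(scc[0]=?,scc[1]=?,scc[2]=?,scc[3]=?,scc[4]=?,scc[5]=0,scc[6]=?)
step 4: low=(low[0]=0,low[1]=?,low[2]=0,low[3]=?,low[4]=?,low[5]=3,low[6]=0); scc=(scc[0]=1,scc[1]=?,scc[2]=1,scc[3]=?,scc[4]=?,scc[5]=0,scc[6]=1)
step 5: low=(low[0]=0,low[1]=4,low[2]=0,low[3]=?,low[4]=?,low[5]=3,low[6]=0); scc=(scc[0]=1,scc[1]=2,scc[2]=1,scc[3]=?,scc[4]=?,scc[5]=0,scc[6]=1)
step 6: low=(low[0]=0,low[1]=4,low[2]=0,low[3]=5,low[4]=?,low[5]=3,low[6]=0); scc=(scc[0]=1,scc[1]=2,scc[2]=1,scc[3]=3,scc[4]=?,scc[5]=0,scc[6]=1)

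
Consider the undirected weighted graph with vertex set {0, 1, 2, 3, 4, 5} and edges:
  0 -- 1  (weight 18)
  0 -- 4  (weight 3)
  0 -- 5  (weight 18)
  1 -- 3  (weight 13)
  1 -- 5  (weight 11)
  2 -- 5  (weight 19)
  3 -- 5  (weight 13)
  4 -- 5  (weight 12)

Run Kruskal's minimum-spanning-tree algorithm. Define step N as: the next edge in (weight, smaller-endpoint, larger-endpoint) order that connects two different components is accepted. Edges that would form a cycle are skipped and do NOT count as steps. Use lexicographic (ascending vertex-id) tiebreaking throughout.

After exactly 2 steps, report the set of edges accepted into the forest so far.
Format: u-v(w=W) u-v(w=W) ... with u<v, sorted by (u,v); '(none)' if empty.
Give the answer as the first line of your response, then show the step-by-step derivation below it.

0-4(w=3) 1-5(w=11)

step 1: add edge 0-4 (w=3); MST = {0-4(w=3)}
step 2: add edge 1-5 (w=11); MST = {0-4(w=3) 1-5(w=11)}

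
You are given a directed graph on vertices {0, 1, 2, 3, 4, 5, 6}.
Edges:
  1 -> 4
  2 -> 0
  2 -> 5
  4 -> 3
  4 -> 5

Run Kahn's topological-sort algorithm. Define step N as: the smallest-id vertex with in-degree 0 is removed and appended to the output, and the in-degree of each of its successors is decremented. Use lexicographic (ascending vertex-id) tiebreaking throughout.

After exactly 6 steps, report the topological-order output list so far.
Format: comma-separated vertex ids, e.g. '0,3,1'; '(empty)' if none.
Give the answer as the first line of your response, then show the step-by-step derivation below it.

1,2,0,4,3,5

step 1: output 1; order=[1]; indeg=(1,0,0,1,0,2,0)
step 2: output 2; order=[1,2]; indeg=(0,0,0,1,0,1,0)
step 3: output 0; order=[1,2,0]; indeg=(0,0,0,1,0,1,0)
step 4: output 4; order=[1,2,0,4]; indeg=(0,0,0,0,0,0,0)
step 5: output 3; order=[1,2,0,4,3]; indeg=(0,0,0,0,0,0,0)
step 6: output 5; order=[1,2,0,4,3,5]; indeg=(0,0,0,0,0,0,0)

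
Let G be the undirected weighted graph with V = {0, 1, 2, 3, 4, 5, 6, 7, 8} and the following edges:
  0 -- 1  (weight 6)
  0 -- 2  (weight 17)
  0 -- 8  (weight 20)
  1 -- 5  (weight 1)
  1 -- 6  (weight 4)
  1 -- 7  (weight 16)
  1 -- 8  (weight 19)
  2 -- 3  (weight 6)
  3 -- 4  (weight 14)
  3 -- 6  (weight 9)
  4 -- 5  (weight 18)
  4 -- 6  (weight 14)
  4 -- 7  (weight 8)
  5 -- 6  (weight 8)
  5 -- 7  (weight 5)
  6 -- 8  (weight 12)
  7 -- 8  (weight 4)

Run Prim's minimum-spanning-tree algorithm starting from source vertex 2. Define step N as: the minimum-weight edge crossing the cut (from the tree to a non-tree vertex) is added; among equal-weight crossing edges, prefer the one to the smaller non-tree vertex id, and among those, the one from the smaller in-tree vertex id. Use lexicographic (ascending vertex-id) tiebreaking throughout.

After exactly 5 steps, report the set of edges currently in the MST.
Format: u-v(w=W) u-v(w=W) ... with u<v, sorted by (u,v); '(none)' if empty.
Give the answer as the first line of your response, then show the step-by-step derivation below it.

1-5(w=1) 1-6(w=4) 2-3(w=6) 3-6(w=9) 5-7(w=5)

step 1: add edge 2-3 (w=6); MST = {2-3(w=6)}
step 2: add edge 3-6 (w=9); MST = {2-3(w=6) 3-6(w=9)}
step 3: add edge 1-6 (w=4); MST = {1-6(w=4) 2-3(w=6) 3-6(w=9)}
step 4: add edge 1-5 (w=1); MST = {1-5(w=1) 1-6(w=4) 2-3(w=6) 3-6(w=9)}
step 5: add edge 5-7 (w=5); MST = {1-5(w=1) 1-6(w=4) 2-3(w=6) 3-6(w=9) 5-7(w=5)}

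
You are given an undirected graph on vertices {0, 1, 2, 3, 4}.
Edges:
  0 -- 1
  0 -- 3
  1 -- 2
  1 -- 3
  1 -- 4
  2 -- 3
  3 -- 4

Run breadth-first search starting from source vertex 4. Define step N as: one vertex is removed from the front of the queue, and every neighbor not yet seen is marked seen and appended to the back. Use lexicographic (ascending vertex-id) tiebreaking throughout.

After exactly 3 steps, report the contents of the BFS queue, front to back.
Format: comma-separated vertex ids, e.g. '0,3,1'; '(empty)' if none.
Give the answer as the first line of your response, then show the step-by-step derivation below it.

0,2

step 1: dequeue 4; queue=[1,3]; order=4
step 2: dequeue 1; queue=[3,0,2]; order=4,1
step 3: dequeue 3; queue=[0,2]; order=4,1,3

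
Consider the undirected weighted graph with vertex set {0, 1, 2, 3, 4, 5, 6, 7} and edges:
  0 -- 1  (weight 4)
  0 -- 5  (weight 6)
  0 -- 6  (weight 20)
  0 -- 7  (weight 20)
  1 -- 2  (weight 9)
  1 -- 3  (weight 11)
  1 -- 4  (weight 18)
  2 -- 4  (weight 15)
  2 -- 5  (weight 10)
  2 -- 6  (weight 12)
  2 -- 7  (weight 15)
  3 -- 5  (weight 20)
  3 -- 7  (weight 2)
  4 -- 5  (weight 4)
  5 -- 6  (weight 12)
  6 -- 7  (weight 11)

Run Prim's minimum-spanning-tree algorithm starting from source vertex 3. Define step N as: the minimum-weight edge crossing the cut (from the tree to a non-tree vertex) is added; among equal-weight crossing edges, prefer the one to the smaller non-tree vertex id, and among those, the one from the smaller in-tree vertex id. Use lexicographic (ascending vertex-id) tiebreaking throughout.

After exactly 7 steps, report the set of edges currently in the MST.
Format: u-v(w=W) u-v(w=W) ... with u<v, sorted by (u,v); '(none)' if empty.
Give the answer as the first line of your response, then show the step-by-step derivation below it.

0-1(w=4) 0-5(w=6) 1-2(w=9) 1-3(w=11) 3-7(w=2) 4-5(w=4) 6-7(w=11)

step 1: add edge 3-7 (w=2); MST = {3-7(w=2)}
step 2: add edge 1-3 (w=11); MST = {1-3(w=11) 3-7(w=2)}
step 3: add edge 0-1 (w=4); MST = {0-1(w=4) 1-3(w=11) 3-7(w=2)}
step 4: add edge 0-5 (w=6); MST = {0-1(w=4) 0-5(w=6) 1-3(w=11) 3-7(w=2)}
step 5: add edge 4-5 (w=4); MST = {0-1(w=4) 0-5(w=6) 1-3(w=11) 3-7(w=2) 4-5(w=4)}
step 6: add edge 1-2 (w=9); MST = {0-1(w=4) 0-5(w=6) 1-2(w=9) 1-3(w=11) 3-7(w=2) 4-5(w=4)}
step 7: add edge 6-7 (w=11); MST = {0-1(w=4) 0-5(w=6) 1-2(w=9) 1-3(w=11) 3-7(w=2) 4-5(w=4) 6-7(w=11)}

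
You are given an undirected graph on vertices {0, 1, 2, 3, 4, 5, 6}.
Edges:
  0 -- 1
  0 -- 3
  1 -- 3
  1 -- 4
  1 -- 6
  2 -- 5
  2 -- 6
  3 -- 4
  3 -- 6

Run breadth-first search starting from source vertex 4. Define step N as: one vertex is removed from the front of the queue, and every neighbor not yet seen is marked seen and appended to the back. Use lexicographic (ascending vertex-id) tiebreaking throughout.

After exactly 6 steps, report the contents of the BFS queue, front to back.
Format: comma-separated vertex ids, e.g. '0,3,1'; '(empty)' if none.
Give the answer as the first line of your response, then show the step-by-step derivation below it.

5

step 1: dequeue 4; queue=[1,3]; order=4
step 2: dequeue 1; queue=[3,0,6]; order=4,1
step 3: dequeue 3; queue=[0,6]; order=4,1,3
step 4: dequeue 0; queue=[6]; order=4,1,3,0
step 5: dequeue 6; queue=[2]; order=4,1,3,0,6
step 6: dequeue 2; queue=[5]; order=4,1,3,0,6,2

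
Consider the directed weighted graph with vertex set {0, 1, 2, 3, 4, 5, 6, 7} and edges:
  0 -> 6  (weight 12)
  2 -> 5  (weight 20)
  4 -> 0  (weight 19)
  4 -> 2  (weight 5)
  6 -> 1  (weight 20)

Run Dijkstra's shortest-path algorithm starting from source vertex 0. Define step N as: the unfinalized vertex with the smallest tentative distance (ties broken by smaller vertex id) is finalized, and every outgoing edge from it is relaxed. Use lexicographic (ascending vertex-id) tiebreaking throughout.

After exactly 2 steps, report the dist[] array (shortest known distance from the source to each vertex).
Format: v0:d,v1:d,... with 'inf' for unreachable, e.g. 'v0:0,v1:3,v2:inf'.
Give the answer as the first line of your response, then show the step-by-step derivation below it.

v0:0,v1:32,v2:inf,v3:inf,v4:inf,v5:inf,v6:12,v7:inf

step 1: dist = v0:0,v1:inf,v2:inf,v3:inf,v4:inf,v5:inf,v6:12,v7:inf
step 2: dist = v0:0,v1:32,v2:inf,v3:inf,v4:inf,v5:inf,v6:12,v7:inf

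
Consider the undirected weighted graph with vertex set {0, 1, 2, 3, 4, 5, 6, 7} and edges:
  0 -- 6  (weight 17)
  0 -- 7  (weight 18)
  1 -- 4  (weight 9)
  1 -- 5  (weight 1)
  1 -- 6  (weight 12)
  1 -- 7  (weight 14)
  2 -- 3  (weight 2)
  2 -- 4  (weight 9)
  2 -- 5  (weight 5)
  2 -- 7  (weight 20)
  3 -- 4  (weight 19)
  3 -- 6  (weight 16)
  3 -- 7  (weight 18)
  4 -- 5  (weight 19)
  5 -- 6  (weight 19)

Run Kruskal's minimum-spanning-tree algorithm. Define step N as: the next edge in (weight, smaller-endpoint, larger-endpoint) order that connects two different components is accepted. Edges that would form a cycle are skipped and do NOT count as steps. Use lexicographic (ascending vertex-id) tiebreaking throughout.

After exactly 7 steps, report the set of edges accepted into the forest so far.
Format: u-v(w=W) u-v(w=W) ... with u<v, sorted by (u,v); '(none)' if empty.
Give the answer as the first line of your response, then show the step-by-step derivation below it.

0-6(w=17) 1-4(w=9) 1-5(w=1) 1-6(w=12) 1-7(w=14) 2-3(w=2) 2-5(w=5)

step 1: add edge 1-5 (w=1); MST = {1-5(w=1)}
step 2: add edge 2-3 (w=2); MST = {1-5(w=1) 2-3(w=2)}
step 3: add edge 2-5 (w=5); MST = {1-5(w=1) 2-3(w=2) 2-5(w=5)}
step 4: add edge 1-4 (w=9); MST = {1-4(w=9) 1-5(w=1) 2-3(w=2) 2-5(w=5)}
step 5: add edge 1-6 (w=12); MST = {1-4(w=9) 1-5(w=1) 1-6(w=12) 2-3(w=2) 2-5(w=5)}
step 6: add edge 1-7 (w=14); MST = {1-4(w=9) 1-5(w=1) 1-6(w=12) 1-7(w=14) 2-3(w=2) 2-5(w=5)}
step 7: add edge 0-6 (w=17); MST = {0-6(w=17) 1-4(w=9) 1-5(w=1) 1-6(w=12) 1-7(w=14) 2-3(w=2) 2-5(w=5)}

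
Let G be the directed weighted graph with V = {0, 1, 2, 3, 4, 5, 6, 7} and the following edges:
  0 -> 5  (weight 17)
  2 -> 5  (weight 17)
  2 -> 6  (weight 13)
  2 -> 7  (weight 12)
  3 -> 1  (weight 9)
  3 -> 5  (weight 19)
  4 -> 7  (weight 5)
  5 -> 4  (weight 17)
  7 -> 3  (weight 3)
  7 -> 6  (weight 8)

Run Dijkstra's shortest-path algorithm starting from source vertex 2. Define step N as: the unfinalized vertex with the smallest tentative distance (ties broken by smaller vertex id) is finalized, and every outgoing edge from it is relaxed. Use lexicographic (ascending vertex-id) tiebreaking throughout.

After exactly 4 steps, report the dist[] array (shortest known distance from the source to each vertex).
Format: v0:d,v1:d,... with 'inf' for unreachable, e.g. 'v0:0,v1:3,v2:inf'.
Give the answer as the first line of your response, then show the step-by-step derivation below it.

v0:inf,v1:24,v2:0,v3:15,v4:inf,v5:17,v6:13,v7:12

step 1: dist = v0:inf,v1:inf,v2:0,v3:inf,v4:inf,v5:17,v6:13,v7:12
step 2: dist = v0:inf,v1:inf,v2:0,v3:15,v4:inf,v5:17,v6:13,v7:12
step 3: dist = v0:inf,v1:inf,v2:0,v3:15,v4:inf,v5:17,v6:13,v7:12
step 4: dist = v0:inf,v1:24,v2:0,v3:15,v4:inf,v5:17,v6:13,v7:12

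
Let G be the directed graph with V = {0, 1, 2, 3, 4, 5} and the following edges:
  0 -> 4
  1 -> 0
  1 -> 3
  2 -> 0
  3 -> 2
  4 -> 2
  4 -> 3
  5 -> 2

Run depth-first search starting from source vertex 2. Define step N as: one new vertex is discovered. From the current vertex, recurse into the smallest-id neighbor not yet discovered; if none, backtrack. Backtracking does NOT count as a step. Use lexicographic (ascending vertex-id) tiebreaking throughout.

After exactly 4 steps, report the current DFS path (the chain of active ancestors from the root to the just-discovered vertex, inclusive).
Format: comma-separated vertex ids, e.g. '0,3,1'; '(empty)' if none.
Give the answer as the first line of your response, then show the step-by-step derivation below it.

2,0,4,3

step 1: discover 2; path=2; order=2
step 2: discover 0; path=2>0; order=2,0
step 3: discover 4; path=2>0>4; order=2,0,4
step 4: discover 3; path=2>0>4>3; order=2,0,4,3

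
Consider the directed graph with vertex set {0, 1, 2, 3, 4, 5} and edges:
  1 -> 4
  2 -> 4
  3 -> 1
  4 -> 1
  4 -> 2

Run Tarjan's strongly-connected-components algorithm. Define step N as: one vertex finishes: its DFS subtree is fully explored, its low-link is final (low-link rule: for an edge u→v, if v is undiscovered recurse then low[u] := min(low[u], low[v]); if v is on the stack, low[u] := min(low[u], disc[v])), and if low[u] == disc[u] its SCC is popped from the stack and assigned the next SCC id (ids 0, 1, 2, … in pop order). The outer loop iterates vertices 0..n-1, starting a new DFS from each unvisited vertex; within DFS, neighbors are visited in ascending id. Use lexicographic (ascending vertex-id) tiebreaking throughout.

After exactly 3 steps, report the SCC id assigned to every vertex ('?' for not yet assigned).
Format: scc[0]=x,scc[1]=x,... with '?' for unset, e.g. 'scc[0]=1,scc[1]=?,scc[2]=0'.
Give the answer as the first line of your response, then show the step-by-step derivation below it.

scc[0]=0,scc[1]=?,scc[2]=?,scc[3]=?,scc[4]=?,scc[5]=?

step 1: low=(low[0]=0,low[1]=?,low[2]=?,low[3]=?,low[4]=?,low[5]=?); scc=(scc[0]=0,scc[1]=?,scc[2]=?,scc[3]=?,scc[4]=?,scc[5]=?)
step 2: low=(low[0]=0,low[1]=1,low[2]=2,low[3]=?,low[4]=1,low[5]=?); scc=(scc[0]=0,scc[1]=?,scc[2]=?,scc[3]=?,scc[4]=?,scc[5]=?)
step 3: low=(low[0]=0,low[1]=1,low[2]=2,low[3]=?,low[4]=1,low[5]=?); scc=(scc[0]=0,scc[1]=?,scc[2]=?,scc[3]=?,scc[4]=?,scc[5]=?)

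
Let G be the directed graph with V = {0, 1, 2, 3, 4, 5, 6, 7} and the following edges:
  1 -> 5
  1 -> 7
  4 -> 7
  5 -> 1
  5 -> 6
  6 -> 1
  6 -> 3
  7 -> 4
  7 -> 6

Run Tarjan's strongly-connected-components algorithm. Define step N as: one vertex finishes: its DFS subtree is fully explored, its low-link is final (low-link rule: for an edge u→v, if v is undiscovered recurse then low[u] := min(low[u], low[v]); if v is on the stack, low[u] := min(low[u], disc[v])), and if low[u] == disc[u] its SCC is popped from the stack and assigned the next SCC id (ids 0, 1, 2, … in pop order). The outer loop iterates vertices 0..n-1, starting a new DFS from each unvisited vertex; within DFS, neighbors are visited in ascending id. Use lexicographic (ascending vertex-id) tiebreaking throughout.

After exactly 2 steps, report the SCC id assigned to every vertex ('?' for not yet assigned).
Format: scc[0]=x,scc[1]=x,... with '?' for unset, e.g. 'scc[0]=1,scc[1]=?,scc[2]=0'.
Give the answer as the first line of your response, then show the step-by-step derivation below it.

scc[0]=0,scc[1]=?,scc[2]=?,scc[3]=1,scc[4]=?,scc[5]=?,scc[6]=?,scc[7]=?

step 1: low=(low[0]=0,low[1]=?,low[2]=?,low[3]=?,low[4]=?,low[5]=?,low[6]=?,low[7]=?); scc=(scc[0]=0,scc[1]=?,scc[2]=?,scc[3]=?,scc[4]=?,scc[5]=?,scc[6]=?,scc[7]=?)
step 2: low=(low[0]=0,low[1]=1,low[2]=?,low[3]=4,low[4]=?,low[5]=1,low[6]=1,low[7]=?); scc=(scc[0]=0,scc[1]=?,scc[2]=?,scc[3]=1,scc[4]=?,scc[5]=?,scc[6]=?,scc[7]=?)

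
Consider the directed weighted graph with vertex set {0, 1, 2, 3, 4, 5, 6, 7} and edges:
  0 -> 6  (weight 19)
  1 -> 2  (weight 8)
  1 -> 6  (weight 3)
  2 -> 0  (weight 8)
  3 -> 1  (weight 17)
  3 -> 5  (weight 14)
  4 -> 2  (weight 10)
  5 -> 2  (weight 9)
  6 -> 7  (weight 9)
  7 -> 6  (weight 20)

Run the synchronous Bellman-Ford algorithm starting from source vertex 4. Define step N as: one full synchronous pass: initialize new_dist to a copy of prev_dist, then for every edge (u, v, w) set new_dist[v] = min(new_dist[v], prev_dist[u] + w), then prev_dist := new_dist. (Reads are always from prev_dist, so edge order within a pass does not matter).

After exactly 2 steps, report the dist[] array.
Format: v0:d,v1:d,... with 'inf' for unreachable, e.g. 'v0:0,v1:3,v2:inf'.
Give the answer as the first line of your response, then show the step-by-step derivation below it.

v0:18,v1:inf,v2:10,v3:inf,v4:0,v5:inf,v6:inf,v7:inf

step 1: dist = v0:inf,v1:inf,v2:10,v3:inf,v4:0,v5:inf,v6:inf,v7:inf
step 2: dist = v0:18,v1:inf,v2:10,v3:inf,v4:0,v5:inf,v6:inf,v7:inf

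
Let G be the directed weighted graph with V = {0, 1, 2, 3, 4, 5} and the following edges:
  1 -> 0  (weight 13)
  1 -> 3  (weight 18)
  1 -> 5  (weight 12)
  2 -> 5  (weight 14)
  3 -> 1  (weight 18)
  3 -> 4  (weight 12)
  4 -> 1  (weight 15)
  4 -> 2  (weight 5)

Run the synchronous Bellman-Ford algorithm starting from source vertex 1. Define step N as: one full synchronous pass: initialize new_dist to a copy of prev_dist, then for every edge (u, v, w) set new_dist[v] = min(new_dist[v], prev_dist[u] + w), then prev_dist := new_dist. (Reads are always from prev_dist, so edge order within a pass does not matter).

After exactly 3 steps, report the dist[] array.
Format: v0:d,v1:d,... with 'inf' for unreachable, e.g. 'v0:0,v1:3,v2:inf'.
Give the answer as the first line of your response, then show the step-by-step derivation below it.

v0:13,v1:0,v2:35,v3:18,v4:30,v5:12

step 1: dist = v0:13,v1:0,v2:inf,v3:18,v4:inf,v5:12
step 2: dist = v0:13,v1:0,v2:inf,v3:18,v4:30,v5:12
step 3: dist = v0:13,v1:0,v2:35,v3:18,v4:30,v5:12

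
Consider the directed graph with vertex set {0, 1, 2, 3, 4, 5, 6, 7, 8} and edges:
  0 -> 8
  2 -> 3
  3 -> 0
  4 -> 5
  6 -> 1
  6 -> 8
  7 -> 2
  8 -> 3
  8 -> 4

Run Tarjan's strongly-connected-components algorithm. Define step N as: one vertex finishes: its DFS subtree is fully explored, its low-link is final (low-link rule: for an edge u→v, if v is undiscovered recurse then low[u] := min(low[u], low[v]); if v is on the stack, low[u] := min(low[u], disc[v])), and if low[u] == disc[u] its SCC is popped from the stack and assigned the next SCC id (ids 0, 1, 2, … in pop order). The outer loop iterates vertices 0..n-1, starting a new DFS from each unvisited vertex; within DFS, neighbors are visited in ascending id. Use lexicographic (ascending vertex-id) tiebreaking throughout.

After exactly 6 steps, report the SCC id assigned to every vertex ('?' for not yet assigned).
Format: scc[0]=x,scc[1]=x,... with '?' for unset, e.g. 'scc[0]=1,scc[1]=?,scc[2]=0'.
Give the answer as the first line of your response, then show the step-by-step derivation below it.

scc[0]=2,scc[1]=3,scc[2]=?,scc[3]=2,scc[4]=1,scc[5]=0,scc[6]=?,scc[7]=?,scc[8]=2

step 1: low=(low[0]=0,low[1]=?,low[2]=?,low[3]=0,low[4]=?,low[5]=?,low[6]=?,low[7]=?,low[8]=1); scc=(scc[0]=?,scc[1]=?,scc[2]=?,scc[3]=?,scc[4]=?,scc[5]=?,scc[6]=?,scc[7]=?,scc[8]=?)
step 2: low=(low[0]=0,low[1]=?,low[2]=?,low[3]=0,low[4]=3,low[5]=4,low[6]=?,low[7]=?,low[8]=0); scc=(scc[0]=?,scc[1]=?,scc[2]=?,scc[3]=?,scc[4]=?,scc[5]=0,scc[6]=?,scc[7]=?,scc[8]=?)
step 3: low=(low[0]=0,low[1]=?,low[2]=?,low[3]=0,low[4]=3,low[5]=4,low[6]=?,low[7]=?,low[8]=0); scc=(scc[0]=?,scc[1]=?,scc[2]=?,scc[3]=?,scc[4]=1,scc[5]=0,scc[6]=?,scc[7]=?,scc[8]=?)
step 4: low=(low[0]=0,low[1]=?,low[2]=?,low[3]=0,low[4]=3,low[5]=4,low[6]=?,low[7]=?,low[8]=0); scc=(scc[0]=?,scc[1]=?,scc[2]=?,scc[3]=?,scc[4]=1,scc[5]=0,scc[6]=?,scc[7]=?,scc[8]=?)
step 5: low=(low[0]=0,low[1]=?,low[2]=?,low[3]=0,low[4]=3,low[5]=4,low[6]=?,low[7]=?,low[8]=0); scc=(scc[0]=2,scc[1]=?,scc[2]=?,scc[3]=2,scc[4]=1,scc[5]=0,scc[6]=?,scc[7]=?,scc[8]=2)
step 6: low=(low[0]=0,low[1]=5,low[2]=?,low[3]=0,low[4]=3,low[5]=4,low[6]=?,low[7]=?,low[8]=0); scc=(scc[0]=2,scc[1]=3,scc[2]=?,scc[3]=2,scc[4]=1,scc[5]=0,scc[6]=?,scc[7]=?,scc[8]=2)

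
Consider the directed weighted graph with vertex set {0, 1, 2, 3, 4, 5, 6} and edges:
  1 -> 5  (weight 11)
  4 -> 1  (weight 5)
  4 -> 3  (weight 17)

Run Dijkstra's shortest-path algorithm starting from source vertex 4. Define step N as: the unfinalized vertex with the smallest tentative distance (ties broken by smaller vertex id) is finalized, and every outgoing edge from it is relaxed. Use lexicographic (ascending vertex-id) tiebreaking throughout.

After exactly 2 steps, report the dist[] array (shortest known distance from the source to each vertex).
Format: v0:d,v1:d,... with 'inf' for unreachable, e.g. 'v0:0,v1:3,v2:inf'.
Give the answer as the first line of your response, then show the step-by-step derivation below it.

v0:inf,v1:5,v2:inf,v3:17,v4:0,v5:16,v6:inf

step 1: dist = v0:inf,v1:5,v2:inf,v3:17,v4:0,v5:inf,v6:inf
step 2: dist = v0:inf,v1:5,v2:inf,v3:17,v4:0,v5:16,v6:inf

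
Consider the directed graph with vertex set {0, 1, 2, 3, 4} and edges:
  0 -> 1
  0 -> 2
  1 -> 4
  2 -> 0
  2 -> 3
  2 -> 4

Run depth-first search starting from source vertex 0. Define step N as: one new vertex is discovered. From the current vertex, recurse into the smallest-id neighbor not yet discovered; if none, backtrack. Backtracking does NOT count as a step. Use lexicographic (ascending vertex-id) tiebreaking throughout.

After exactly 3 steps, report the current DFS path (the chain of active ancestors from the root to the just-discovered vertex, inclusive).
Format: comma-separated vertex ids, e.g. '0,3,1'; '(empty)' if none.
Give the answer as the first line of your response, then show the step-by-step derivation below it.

0,1,4

step 1: discover 0; path=0; order=0
step 2: discover 1; path=0>1; order=0,1
step 3: discover 4; path=0>1>4; order=0,1,4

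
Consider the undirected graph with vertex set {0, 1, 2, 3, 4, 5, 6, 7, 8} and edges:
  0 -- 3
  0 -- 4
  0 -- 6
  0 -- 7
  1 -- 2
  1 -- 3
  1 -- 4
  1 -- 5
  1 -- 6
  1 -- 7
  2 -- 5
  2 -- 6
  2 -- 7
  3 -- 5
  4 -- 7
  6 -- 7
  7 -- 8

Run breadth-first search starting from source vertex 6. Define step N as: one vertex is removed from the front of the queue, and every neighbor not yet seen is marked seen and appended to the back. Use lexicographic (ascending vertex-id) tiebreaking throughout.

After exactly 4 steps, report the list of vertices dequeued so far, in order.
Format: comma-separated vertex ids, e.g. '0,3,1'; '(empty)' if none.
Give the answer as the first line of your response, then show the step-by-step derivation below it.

6,0,1,2

step 1: dequeue 6; queue=[0,1,2,7]; order=6
step 2: dequeue 0; queue=[1,2,7,3,4]; order=6,0
step 3: dequeue 1; queue=[2,7,3,4,5]; order=6,0,1
step 4: dequeue 2; queue=[7,3,4,5]; order=6,0,1,2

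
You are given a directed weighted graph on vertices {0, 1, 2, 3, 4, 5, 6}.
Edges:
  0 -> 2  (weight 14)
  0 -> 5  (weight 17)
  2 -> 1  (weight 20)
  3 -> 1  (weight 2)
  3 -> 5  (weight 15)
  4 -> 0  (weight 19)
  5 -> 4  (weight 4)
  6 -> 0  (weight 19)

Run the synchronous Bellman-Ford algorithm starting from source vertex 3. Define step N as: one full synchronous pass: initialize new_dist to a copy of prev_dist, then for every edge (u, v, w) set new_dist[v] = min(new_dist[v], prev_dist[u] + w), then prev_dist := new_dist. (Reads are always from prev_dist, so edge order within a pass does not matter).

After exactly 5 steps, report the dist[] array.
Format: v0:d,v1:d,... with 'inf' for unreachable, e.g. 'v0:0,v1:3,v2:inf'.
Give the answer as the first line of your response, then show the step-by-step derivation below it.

v0:38,v1:2,v2:52,v3:0,v4:19,v5:15,v6:inf

step 1: dist = v0:inf,v1:2,v2:inf,v3:0,v4:inf,v5:15,v6:inf
step 2: dist = v0:inf,v1:2,v2:inf,v3:0,v4:19,v5:15,v6:inf
step 3: dist = v0:38,v1:2,v2:inf,v3:0,v4:19,v5:15,v6:inf
step 4: dist = v0:38,v1:2,v2:52,v3:0,v4:19,v5:15,v6:inf
step 5: dist = v0:38,v1:2,v2:52,v3:0,v4:19,v5:15,v6:inf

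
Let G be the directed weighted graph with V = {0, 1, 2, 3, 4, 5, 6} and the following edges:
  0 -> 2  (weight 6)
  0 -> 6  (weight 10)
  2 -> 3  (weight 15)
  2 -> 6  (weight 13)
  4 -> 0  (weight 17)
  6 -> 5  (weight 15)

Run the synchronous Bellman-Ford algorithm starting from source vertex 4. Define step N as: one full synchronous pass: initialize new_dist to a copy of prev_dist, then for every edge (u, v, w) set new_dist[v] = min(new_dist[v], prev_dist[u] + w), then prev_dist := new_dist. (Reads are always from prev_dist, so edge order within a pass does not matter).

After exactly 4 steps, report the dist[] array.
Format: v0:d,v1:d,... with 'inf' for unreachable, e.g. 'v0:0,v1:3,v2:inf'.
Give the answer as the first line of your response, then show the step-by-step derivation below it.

v0:17,v1:inf,v2:23,v3:38,v4:0,v5:42,v6:27

step 1: dist = v0:17,v1:inf,v2:inf,v3:inf,v4:0,v5:inf,v6:inf
step 2: dist = v0:17,v1:inf,v2:23,v3:inf,v4:0,v5:inf,v6:27
step 3: dist = v0:17,v1:inf,v2:23,v3:38,v4:0,v5:42,v6:27
step 4: dist = v0:17,v1:inf,v2:23,v3:38,v4:0,v5:42,v6:27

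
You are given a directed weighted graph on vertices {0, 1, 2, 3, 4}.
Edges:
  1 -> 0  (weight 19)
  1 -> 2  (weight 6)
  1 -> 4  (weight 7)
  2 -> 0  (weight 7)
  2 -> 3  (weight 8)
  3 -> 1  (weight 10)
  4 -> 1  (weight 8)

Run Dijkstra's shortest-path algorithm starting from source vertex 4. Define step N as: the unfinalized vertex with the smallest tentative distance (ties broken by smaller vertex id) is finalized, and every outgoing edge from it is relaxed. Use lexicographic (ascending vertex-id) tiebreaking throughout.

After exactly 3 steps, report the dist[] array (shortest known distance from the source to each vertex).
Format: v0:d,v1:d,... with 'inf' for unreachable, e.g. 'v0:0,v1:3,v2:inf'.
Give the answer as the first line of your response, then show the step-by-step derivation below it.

v0:21,v1:8,v2:14,v3:22,v4:0

step 1: dist = v0:inf,v1:8,v2:inf,v3:inf,v4:0
step 2: dist = v0:27,v1:8,v2:14,v3:inf,v4:0
step 3: dist = v0:21,v1:8,v2:14,v3:22,v4:0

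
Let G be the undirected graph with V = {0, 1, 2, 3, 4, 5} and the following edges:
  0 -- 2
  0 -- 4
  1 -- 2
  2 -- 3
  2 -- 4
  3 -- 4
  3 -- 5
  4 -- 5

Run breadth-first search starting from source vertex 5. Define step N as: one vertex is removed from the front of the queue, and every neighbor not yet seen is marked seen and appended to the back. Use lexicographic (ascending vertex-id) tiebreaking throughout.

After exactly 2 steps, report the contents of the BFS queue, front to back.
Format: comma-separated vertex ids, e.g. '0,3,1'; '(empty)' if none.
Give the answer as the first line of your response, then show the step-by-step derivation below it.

4,2

step 1: dequeue 5; queue=[3,4]; order=5
step 2: dequeue 3; queue=[4,2]; order=5,3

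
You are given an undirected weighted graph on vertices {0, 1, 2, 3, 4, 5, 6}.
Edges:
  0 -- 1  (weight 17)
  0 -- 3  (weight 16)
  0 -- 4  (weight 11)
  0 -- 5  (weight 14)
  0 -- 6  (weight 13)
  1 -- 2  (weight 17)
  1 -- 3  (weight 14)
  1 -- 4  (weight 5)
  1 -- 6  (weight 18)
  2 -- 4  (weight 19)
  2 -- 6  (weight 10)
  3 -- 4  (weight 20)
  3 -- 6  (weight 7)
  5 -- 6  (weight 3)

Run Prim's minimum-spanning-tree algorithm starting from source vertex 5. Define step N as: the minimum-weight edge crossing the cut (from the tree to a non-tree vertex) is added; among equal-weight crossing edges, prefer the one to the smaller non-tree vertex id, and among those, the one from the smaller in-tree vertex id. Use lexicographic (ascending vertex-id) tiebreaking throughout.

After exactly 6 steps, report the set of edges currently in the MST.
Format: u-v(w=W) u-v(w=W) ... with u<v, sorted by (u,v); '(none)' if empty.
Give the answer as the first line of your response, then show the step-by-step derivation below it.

0-4(w=11) 0-6(w=13) 1-4(w=5) 2-6(w=10) 3-6(w=7) 5-6(w=3)

step 1: add edge 5-6 (w=3); MST = {5-6(w=3)}
step 2: add edge 3-6 (w=7); MST = {3-6(w=7) 5-6(w=3)}
step 3: add edge 2-6 (w=10); MST = {2-6(w=10) 3-6(w=7) 5-6(w=3)}
step 4: add edge 0-6 (w=13); MST = {0-6(w=13) 2-6(w=10) 3-6(w=7) 5-6(w=3)}
step 5: add edge 0-4 (w=11); MST = {0-4(w=11) 0-6(w=13) 2-6(w=10) 3-6(w=7) 5-6(w=3)}
step 6: add edge 1-4 (w=5); MST = {0-4(w=11) 0-6(w=13) 1-4(w=5) 2-6(w=10) 3-6(w=7) 5-6(w=3)}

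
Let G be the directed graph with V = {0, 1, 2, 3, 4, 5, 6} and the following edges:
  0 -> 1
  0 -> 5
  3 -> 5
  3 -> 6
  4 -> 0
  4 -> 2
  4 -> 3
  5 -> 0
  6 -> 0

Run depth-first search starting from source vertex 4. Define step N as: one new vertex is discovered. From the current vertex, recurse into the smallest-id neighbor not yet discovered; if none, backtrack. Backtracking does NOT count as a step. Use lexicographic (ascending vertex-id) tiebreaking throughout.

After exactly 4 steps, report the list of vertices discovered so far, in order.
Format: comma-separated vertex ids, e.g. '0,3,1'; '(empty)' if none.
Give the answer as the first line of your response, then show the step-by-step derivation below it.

4,0,1,5

step 1: discover 4; path=4; order=4
step 2: discover 0; path=4>0; order=4,0
step 3: discover 1; path=4>0>1; order=4,0,1
step 4: discover 5; path=4>0>5; order=4,0,1,5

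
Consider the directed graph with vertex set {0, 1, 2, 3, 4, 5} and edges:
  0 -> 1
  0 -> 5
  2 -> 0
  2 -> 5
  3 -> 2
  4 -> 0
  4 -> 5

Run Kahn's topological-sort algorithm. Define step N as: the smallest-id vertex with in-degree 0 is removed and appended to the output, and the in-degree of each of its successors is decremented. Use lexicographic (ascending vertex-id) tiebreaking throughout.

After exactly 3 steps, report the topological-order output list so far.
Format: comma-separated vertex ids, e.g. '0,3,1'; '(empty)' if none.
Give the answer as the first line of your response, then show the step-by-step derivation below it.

3,2,4

step 1: output 3; order=[3]; indeg=(2,1,0,0,0,3)
step 2: output 2; order=[3,2]; indeg=(1,1,0,0,0,2)
step 3: output 4; order=[3,2,4]; indeg=(0,1,0,0,0,1)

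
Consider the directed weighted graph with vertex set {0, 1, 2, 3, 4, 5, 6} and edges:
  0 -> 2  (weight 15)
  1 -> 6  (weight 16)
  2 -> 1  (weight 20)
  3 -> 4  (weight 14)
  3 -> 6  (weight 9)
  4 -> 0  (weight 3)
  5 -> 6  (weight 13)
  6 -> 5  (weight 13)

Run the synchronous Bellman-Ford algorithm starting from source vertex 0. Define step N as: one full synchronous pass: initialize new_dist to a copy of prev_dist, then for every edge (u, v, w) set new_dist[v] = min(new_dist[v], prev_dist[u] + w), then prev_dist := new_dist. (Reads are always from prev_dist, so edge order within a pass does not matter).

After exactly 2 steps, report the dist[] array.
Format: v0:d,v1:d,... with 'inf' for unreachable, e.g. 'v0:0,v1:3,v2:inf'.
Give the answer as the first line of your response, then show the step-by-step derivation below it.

v0:0,v1:35,v2:15,v3:inf,v4:inf,v5:inf,v6:inf

step 1: dist = v0:0,v1:inf,v2:15,v3:inf,v4:inf,v5:inf,v6:inf
step 2: dist = v0:0,v1:35,v2:15,v3:inf,v4:inf,v5:inf,v6:inf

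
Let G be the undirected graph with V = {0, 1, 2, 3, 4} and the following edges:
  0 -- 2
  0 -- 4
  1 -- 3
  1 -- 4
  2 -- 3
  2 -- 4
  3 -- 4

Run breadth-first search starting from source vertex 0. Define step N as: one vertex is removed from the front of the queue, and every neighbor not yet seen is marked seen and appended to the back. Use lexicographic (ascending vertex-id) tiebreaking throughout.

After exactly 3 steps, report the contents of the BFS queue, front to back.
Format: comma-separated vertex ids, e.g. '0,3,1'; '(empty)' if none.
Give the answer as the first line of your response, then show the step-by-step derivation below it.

3,1

step 1: dequeue 0; queue=[2,4]; order=0
step 2: dequeue 2; queue=[4,3]; order=0,2
step 3: dequeue 4; queue=[3,1]; order=0,2,4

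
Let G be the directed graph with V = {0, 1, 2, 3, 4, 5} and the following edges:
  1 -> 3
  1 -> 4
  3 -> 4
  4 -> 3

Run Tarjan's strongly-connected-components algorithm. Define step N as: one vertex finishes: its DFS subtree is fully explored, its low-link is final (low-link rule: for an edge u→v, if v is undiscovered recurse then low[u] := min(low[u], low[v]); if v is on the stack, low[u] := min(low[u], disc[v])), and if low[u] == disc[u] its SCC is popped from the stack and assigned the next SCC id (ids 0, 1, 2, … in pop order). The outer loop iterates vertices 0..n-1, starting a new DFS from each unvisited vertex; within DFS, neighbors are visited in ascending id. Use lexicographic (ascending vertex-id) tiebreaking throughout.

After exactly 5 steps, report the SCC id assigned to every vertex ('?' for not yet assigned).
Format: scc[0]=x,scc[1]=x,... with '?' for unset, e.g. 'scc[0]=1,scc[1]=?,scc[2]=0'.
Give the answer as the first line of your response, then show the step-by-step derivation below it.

scc[0]=0,scc[1]=2,scc[2]=3,scc[3]=1,scc[4]=1,scc[5]=?

step 1: low=(low[0]=0,low[1]=?,low[2]=?,low[3]=?,low[4]=?,low[5]=?); scc=(scc[0]=0,scc[1]=?,scc[2]=?,scc[3]=?,scc[4]=?,scc[5]=?)
step 2: low=(low[0]=0,low[1]=1,low[2]=?,low[3]=2,low[4]=2,low[5]=?); scc=(scc[0]=0,scc[1]=?,scc[2]=?,scc[3]=?,scc[4]=?,scc[5]=?)
step 3: low=(low[0]=0,low[1]=1,low[2]=?,low[3]=2,low[4]=2,low[5]=?); scc=(scc[0]=0,scc[1]=?,scc[2]=?,scc[3]=1,scc[4]=1,scc[5]=?)
step 4: low=(low[0]=0,low[1]=1,low[2]=?,low[3]=2,low[4]=2,low[5]=?); scc=(scc[0]=0,scc[1]=2,scc[2]=?,scc[3]=1,scc[4]=1,scc[5]=?)
step 5: low=(low[0]=0,low[1]=1,low[2]=4,low[3]=2,low[4]=2,low[5]=?); scc=(scc[0]=0,scc[1]=2,scc[2]=3,scc[3]=1,scc[4]=1,scc[5]=?)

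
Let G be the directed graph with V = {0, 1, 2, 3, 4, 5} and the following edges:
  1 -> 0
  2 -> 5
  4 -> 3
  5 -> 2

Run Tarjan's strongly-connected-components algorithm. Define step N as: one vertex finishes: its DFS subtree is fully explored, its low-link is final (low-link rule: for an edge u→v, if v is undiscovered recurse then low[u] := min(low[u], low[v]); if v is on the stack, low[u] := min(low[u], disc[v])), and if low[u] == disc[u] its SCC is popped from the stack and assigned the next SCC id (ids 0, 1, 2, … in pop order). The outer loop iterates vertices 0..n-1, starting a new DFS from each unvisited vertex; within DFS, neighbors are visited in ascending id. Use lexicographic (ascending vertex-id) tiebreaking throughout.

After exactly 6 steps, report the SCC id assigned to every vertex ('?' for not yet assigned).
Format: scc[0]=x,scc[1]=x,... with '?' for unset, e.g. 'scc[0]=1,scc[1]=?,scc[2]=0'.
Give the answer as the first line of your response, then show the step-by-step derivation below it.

scc[0]=0,scc[1]=1,scc[2]=2,scc[3]=3,scc[4]=4,scc[5]=2

step 1: low=(low[0]=0,low[1]=?,low[2]=?,low[3]=?,low[4]=?,low[5]=?); scc=(scc[0]=0,scc[1]=?,scc[2]=?,scc[3]=?,scc[4]=?,scc[5]=?)
step 2: low=(low[0]=0,low[1]=1,low[2]=?,low[3]=?,low[4]=?,low[5]=?); scc=(scc[0]=0,scc[1]=1,scc[2]=?,scc[3]=?,scc[4]=?,scc[5]=?)
step 3: low=(low[0]=0,low[1]=1,low[2]=2,low[3]=?,low[4]=?,low[5]=2); scc=(scc[0]=0,scc[1]=1,scc[2]=?,scc[3]=?,scc[4]=?,scc[5]=?)
step 4: low=(low[0]=0,low[1]=1,low[2]=2,low[3]=?,low[4]=?,low[5]=2); scc=(scc[0]=0,scc[1]=1,scc[2]=2,scc[3]=?,scc[4]=?,scc[5]=2)
step 5: low=(low[0]=0,low[1]=1,low[2]=2,low[3]=4,low[4]=?,low[5]=2); scc=(scc[0]=0,scc[1]=1,scc[2]=2,scc[3]=3,scc[4]=?,scc[5]=2)
step 6: low=(low[0]=0,low[1]=1,low[2]=2,low[3]=4,low[4]=5,low[5]=2); scc=(scc[0]=0,scc[1]=1,scc[2]=2,scc[3]=3,scc[4]=4,scc[5]=2)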